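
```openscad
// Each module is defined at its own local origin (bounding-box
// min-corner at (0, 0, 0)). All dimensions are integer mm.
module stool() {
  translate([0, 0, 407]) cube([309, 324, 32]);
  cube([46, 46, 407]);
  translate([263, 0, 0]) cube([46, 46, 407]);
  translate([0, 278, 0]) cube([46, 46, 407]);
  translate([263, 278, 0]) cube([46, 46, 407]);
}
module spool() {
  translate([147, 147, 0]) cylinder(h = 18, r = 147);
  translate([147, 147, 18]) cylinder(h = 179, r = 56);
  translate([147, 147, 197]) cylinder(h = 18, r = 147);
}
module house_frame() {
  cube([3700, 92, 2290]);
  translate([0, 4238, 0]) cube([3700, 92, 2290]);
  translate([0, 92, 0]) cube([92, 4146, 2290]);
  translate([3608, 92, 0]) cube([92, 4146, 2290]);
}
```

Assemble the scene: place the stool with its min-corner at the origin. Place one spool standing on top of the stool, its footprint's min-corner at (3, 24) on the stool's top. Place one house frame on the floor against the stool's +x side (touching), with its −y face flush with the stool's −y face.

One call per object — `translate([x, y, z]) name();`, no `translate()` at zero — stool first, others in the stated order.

stool();
translate([3, 24, 439]) spool();
translate([309, 0, 0]) house_frame();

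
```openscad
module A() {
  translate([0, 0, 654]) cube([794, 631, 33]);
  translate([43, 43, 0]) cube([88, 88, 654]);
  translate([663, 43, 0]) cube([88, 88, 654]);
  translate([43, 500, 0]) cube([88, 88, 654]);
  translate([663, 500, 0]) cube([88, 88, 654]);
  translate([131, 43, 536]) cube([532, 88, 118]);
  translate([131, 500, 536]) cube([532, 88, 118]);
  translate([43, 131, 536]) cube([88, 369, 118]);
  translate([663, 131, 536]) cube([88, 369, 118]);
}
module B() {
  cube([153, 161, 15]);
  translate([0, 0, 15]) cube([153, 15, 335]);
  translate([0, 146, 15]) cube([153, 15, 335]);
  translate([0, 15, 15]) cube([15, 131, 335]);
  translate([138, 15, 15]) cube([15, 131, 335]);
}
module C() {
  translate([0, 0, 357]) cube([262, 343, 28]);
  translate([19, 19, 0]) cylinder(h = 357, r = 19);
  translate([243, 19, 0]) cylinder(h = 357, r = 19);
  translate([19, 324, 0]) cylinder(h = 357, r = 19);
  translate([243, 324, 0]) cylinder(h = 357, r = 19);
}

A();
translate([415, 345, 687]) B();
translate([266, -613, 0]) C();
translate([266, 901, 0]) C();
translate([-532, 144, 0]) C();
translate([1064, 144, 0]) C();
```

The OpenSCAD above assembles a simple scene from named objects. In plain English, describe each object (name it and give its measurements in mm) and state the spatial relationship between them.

A is a table with a 794×631 mm rectangular top, 33 mm thick, top surface at z = 687 mm, supported by four 88×88 mm square legs, each inset 43 mm from the nearest pair of top edges, running from the floor. Four apron rails, 88 mm thick and 118 mm tall, run between adjacent legs with their top edges flush with the underside of the top and their outer faces flush with the legs' outer faces.

B is an open-topped rectangular box: outside dimensions 153×161×350 mm, with a uniform wall and base thickness of 15 mm. The base is a full 153×161 slab on the floor; four walls sit on top of the base. The front and back walls (the −y and +y sides) span the full width; the two side walls fit between them.

C is a simple wooden stool: a rectangular seat 262 mm (x) by 343 mm (y), 28 mm thick, top face at z = 385 mm, on four round legs, each 38 mm in diameter. The legs rest on z = 0, each leg's axis is inset half a diameter from the nearest pair of seat edges (so the leg's bounding box is flush with the corner).

The open box is on top of the table. Four stools sit around the table at the −y, +y, −x, +x sides.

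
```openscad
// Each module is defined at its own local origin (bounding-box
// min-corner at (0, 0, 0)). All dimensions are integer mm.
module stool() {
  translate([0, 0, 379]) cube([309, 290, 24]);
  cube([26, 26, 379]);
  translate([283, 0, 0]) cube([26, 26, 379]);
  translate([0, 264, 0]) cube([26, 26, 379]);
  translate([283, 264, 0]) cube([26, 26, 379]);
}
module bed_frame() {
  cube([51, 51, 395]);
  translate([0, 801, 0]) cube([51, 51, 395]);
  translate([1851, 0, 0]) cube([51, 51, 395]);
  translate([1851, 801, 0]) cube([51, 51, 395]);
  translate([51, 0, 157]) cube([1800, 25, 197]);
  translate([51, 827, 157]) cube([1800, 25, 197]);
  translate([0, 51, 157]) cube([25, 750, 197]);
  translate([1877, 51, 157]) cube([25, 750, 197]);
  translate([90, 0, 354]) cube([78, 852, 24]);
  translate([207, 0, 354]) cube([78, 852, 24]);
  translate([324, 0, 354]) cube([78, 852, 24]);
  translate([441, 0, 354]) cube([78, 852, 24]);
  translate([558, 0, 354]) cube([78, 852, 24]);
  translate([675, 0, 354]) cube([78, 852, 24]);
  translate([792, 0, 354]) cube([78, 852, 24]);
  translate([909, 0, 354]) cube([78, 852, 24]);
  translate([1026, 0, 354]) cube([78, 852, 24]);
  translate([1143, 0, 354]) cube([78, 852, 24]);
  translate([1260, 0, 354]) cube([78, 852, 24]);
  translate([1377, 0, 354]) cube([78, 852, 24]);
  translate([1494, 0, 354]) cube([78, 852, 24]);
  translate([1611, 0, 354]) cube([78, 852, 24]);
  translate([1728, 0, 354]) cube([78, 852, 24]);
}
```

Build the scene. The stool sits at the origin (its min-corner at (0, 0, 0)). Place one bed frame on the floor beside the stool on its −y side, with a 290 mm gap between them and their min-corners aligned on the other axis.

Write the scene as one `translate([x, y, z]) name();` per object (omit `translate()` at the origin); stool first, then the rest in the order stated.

stool();
translate([0, -1142, 0]) bed_frame();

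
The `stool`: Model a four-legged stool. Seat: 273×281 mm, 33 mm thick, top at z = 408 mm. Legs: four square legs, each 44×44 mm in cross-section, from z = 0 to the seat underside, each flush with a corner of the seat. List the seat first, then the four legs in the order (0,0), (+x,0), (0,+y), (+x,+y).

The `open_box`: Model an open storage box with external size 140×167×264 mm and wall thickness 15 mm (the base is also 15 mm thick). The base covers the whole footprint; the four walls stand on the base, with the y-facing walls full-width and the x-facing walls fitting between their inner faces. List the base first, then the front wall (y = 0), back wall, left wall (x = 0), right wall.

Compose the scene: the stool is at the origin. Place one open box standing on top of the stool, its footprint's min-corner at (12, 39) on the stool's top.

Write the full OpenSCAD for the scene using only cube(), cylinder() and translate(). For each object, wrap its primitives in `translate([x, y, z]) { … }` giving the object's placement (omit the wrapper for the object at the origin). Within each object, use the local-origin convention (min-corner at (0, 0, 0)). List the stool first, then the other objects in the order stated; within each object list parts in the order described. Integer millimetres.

translate([0, 0, 375]) cube([273, 281, 33]);
cube([44, 44, 375]);
translate([229, 0, 0]) cube([44, 44, 375]);
translate([0, 237, 0]) cube([44, 44, 375]);
translate([229, 237, 0]) cube([44, 44, 375]);
translate([12, 39, 408]) {
  cube([140, 167, 15]);
  translate([0, 0, 15]) cube([140, 15, 249]);
  translate([0, 152, 15]) cube([140, 15, 249]);
  translate([0, 15, 15]) cube([15, 137, 249]);
  translate([125, 15, 15]) cube([15, 137, 249]);
}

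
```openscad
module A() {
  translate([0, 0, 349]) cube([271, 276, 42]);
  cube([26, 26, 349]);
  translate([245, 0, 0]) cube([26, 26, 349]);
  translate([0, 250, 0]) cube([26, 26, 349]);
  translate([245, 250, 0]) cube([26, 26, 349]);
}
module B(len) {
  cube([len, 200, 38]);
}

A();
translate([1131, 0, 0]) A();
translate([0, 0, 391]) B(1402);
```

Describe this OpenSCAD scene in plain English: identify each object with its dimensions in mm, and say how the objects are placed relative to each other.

A is a four-legged stool. The seat is 271×276 mm, 42 mm thick, top at z = 391 mm. It stands on four square legs, each 26×26 mm in cross-section, from z = 0 to the seat underside, each flush with a corner of the seat.

B is a rectangular beam 1402 mm long (x), 200 mm deep (y), 38 mm thick (z).

The beam spans the tops of two stools placed 860 mm apart, resting at z = 391 mm.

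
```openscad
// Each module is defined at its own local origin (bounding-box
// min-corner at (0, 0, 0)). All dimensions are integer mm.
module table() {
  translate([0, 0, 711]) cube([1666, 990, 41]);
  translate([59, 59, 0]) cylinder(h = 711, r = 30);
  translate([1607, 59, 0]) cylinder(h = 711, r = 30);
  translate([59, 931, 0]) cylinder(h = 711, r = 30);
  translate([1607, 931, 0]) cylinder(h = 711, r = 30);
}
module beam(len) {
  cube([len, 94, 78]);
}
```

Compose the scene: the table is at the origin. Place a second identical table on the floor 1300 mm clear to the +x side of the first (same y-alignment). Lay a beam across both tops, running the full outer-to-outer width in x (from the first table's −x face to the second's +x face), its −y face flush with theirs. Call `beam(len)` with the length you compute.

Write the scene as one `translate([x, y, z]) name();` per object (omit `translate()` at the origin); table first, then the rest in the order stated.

table();
translate([2966, 0, 0]) table();
translate([0, 0, 752]) beam(4632);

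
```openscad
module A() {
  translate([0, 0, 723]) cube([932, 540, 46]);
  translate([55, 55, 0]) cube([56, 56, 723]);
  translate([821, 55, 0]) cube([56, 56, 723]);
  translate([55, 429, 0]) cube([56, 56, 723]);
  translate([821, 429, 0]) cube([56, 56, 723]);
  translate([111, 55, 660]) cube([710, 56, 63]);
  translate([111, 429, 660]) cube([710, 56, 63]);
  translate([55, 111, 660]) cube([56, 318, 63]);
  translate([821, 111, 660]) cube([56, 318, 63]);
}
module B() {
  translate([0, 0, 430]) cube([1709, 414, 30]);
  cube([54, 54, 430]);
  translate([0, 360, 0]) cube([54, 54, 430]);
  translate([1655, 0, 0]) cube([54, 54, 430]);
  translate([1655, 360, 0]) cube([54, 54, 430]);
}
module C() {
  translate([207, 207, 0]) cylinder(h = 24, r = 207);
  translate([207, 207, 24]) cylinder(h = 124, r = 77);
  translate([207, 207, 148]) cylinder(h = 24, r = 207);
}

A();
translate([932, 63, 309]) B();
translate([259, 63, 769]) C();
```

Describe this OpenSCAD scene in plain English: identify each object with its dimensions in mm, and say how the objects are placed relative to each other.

A is a table with a 932×540 mm rectangular top, 46 mm thick, top surface at z = 769 mm, supported by four 56×56 mm square legs, each inset 55 mm from the nearest pair of top edges, running from the floor. Four apron rails, 56 mm thick and 63 mm tall, run between adjacent legs with their top edges flush with the underside of the top and their outer faces flush with the legs' outer faces.

B is a long wooden bench with a 1709 mm (x) × 414 mm (y) seat, 30 mm thick, its top surface 460 mm above the floor. Four 54 mm square legs at the seat corners, flush with the edges, run from z = 0 to the seat underside.

C is a spool: two coaxial disc flanges of radius 207 mm and thickness 24 mm, joined by a core cylinder of radius 77 mm and height 124 mm. The lower flange rests on z = 0 and the three cylinders share a vertical axis.

The bench is beside the table with their tops flush at z = 769. The spool is on top of the table, centred.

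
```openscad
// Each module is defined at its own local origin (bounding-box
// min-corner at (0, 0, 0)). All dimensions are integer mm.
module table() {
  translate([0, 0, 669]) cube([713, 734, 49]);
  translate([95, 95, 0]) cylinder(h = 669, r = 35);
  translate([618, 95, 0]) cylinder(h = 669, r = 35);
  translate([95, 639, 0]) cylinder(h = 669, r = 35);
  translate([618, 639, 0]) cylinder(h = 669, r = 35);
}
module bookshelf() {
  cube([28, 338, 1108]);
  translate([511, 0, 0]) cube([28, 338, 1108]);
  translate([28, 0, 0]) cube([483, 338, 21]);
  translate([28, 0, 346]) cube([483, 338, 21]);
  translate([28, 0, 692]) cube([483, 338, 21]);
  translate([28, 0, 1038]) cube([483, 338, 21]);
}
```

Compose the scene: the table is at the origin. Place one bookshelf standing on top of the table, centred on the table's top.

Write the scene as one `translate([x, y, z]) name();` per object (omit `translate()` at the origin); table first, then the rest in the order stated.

table();
translate([87, 198, 718]) bookshelf();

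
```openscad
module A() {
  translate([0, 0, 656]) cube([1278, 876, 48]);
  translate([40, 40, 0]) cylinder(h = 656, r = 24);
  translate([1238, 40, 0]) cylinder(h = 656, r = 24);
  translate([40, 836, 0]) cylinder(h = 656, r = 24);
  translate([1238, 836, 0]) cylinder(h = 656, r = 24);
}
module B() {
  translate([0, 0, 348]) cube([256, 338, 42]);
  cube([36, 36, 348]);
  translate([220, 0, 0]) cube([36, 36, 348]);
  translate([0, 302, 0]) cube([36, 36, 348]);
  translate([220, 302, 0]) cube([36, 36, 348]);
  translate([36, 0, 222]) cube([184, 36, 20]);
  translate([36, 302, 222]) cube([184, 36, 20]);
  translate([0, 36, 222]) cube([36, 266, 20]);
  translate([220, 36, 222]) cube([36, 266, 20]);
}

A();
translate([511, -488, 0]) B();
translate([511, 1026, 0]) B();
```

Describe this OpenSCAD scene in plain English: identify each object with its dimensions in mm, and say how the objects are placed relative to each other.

A is a table with a 1278×876 mm rectangular top, 48 mm thick, top surface at z = 704 mm, supported by four round legs of 48 mm diameter, each leg's bounding box inset 16 mm from the nearest pair of top edges, running from the floor.

B is a four-legged stool. The seat is a 256×338×42 mm slab whose top surface is at z = 390 mm; four square legs, each 36×36 mm in cross-section, run from the floor (z = 0) to the underside of the seat, each flush with a corner of the seat. Four stretchers, 36 mm wide and 20 mm tall, connect adjacent legs with their undersides at z = 222 mm, each running between the inner faces of the legs it joins and aligned with the legs' outer faces on the other axis.

Two stools sit around the table at the −y, +y sides.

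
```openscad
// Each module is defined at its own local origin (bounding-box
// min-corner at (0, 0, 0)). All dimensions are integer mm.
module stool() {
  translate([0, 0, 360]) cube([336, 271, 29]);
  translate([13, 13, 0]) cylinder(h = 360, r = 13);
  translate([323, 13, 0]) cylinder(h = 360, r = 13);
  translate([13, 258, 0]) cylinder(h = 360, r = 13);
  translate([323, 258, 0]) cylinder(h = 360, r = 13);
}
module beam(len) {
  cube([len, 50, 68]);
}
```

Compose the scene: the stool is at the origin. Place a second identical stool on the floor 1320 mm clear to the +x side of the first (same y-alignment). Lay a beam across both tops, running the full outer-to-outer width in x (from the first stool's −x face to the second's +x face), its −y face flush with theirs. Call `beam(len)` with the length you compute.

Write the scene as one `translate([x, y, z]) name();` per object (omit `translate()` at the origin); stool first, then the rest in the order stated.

stool();
translate([1656, 0, 0]) stool();
translate([0, 0, 389]) beam(1992);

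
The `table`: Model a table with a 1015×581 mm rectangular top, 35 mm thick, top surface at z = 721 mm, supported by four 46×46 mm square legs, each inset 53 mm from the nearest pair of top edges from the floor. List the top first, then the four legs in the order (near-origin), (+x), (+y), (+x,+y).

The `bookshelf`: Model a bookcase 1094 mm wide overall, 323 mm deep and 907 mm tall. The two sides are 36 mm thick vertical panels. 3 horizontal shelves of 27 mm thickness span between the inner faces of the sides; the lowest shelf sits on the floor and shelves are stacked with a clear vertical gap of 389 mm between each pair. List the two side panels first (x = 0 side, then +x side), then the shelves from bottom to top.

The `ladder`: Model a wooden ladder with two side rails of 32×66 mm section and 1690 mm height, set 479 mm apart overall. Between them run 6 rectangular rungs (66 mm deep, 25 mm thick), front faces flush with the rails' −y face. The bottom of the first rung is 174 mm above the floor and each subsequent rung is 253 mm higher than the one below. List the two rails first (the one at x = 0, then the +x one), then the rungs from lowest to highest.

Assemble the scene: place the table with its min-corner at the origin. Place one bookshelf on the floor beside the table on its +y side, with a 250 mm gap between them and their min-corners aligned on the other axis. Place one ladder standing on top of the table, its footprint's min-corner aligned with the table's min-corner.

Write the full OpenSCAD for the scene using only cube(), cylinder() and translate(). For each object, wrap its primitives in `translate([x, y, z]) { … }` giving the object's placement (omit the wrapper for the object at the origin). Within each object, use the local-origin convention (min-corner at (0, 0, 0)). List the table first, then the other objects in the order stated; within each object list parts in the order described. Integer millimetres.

translate([0, 0, 686]) cube([1015, 581, 35]);
translate([53, 53, 0]) cube([46, 46, 686]);
translate([916, 53, 0]) cube([46, 46, 686]);
translate([53, 482, 0]) cube([46, 46, 686]);
translate([916, 482, 0]) cube([46, 46, 686]);
translate([0, 831, 0]) {
  cube([36, 323, 907]);
  translate([1058, 0, 0]) cube([36, 323, 907]);
  translate([36, 0, 0]) cube([1022, 323, 27]);
  translate([36, 0, 416]) cube([1022, 323, 27]);
  translate([36, 0, 832]) cube([1022, 323, 27]);
}
translate([0, 0, 721]) {
  cube([32, 66, 1690]);
  translate([447, 0, 0]) cube([32, 66, 1690]);
  translate([32, 0, 174]) cube([415, 66, 25]);
  translate([32, 0, 427]) cube([415, 66, 25]);
  translate([32, 0, 680]) cube([415, 66, 25]);
  translate([32, 0, 933]) cube([415, 66, 25]);
  translate([32, 0, 1186]) cube([415, 66, 25]);
  translate([32, 0, 1439]) cube([415, 66, 25]);
}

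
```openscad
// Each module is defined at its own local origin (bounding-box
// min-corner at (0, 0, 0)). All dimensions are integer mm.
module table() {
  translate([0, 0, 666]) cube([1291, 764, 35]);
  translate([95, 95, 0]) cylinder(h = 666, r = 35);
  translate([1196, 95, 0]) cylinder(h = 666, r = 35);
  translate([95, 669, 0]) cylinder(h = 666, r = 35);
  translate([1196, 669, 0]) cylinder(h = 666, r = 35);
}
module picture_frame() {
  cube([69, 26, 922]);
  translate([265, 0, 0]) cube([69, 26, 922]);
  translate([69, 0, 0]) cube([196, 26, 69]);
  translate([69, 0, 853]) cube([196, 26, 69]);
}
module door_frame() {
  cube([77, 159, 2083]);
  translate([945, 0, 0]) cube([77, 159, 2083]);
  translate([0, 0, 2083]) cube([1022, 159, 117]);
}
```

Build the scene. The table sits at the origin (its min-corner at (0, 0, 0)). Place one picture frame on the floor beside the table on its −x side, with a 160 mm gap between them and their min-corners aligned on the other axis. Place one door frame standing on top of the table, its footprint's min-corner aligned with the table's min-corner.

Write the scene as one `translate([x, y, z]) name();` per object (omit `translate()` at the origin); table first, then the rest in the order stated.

table();
translate([-494, 0, 0]) picture_frame();
translate([0, 0, 701]) door_frame();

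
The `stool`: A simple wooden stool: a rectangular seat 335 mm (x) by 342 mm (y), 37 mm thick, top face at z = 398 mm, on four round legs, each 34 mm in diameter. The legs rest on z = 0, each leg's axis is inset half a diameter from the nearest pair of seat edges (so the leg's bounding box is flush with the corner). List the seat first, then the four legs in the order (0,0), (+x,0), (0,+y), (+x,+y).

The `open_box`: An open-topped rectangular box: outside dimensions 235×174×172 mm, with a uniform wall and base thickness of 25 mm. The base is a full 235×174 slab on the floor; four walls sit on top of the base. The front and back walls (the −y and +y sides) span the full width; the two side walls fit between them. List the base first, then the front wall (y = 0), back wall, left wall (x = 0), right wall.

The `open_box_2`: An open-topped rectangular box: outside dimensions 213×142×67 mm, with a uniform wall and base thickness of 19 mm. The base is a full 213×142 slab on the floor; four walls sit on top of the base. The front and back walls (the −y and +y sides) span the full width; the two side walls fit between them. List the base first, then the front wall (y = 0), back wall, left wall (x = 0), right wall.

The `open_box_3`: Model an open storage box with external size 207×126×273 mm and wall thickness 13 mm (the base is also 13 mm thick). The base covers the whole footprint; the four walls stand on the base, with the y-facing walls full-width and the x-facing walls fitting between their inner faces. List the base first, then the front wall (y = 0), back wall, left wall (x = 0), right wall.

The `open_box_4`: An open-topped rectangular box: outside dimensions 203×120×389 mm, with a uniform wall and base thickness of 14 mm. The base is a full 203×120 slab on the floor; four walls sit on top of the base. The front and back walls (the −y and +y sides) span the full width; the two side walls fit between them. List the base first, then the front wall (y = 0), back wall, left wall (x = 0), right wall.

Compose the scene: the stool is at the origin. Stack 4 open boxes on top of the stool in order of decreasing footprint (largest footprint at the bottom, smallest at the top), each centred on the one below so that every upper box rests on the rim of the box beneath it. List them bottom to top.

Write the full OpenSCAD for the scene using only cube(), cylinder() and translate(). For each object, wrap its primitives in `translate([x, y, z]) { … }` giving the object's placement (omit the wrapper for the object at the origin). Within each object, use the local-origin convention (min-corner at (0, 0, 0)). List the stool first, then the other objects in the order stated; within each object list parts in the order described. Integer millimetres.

translate([0, 0, 361]) cube([335, 342, 37]);
translate([17, 17, 0]) cylinder(h = 361, r = 17);
translate([318, 17, 0]) cylinder(h = 361, r = 17);
translate([17, 325, 0]) cylinder(h = 361, r = 17);
translate([318, 325, 0]) cylinder(h = 361, r = 17);
translate([50, 84, 398]) {
  cube([235, 174, 25]);
  translate([0, 0, 25]) cube([235, 25, 147]);
  translate([0, 149, 25]) cube([235, 25, 147]);
  translate([0, 25, 25]) cube([25, 124, 147]);
  translate([210, 25, 25]) cube([25, 124, 147]);
}
translate([61, 100, 570]) {
  cube([213, 142, 19]);
  translate([0, 0, 19]) cube([213, 19, 48]);
  translate([0, 123, 19]) cube([213, 19, 48]);
  translate([0, 19, 19]) cube([19, 104, 48]);
  translate([194, 19, 19]) cube([19, 104, 48]);
}
translate([64, 108, 637]) {
  cube([207, 126, 13]);
  translate([0, 0, 13]) cube([207, 13, 260]);
  translate([0, 113, 13]) cube([207, 13, 260]);
  translate([0, 13, 13]) cube([13, 100, 260]);
  translate([194, 13, 13]) cube([13, 100, 260]);
}
translate([66, 111, 910]) {
  cube([203, 120, 14]);
  translate([0, 0, 14]) cube([203, 14, 375]);
  translate([0, 106, 14]) cube([203, 14, 375]);
  translate([0, 14, 14]) cube([14, 92, 375]);
  translate([189, 14, 14]) cube([14, 92, 375]);
}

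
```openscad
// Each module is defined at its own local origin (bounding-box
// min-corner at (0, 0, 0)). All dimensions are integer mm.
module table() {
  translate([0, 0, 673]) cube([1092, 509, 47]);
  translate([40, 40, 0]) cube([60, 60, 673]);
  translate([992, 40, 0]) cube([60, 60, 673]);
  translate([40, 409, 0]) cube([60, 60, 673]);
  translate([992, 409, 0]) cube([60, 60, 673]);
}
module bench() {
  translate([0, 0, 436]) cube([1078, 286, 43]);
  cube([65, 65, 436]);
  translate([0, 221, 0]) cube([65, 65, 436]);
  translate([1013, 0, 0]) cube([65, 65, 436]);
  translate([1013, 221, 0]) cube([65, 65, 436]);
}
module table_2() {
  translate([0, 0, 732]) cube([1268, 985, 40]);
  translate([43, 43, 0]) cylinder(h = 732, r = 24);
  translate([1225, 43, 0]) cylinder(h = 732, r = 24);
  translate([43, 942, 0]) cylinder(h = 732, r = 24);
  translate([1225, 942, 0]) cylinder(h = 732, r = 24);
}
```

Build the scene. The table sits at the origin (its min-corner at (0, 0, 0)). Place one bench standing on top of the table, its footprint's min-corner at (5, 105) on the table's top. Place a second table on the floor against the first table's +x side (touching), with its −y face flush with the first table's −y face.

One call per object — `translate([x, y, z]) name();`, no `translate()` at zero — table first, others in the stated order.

table();
translate([5, 105, 720]) bench();
translate([1092, 0, 0]) table_2();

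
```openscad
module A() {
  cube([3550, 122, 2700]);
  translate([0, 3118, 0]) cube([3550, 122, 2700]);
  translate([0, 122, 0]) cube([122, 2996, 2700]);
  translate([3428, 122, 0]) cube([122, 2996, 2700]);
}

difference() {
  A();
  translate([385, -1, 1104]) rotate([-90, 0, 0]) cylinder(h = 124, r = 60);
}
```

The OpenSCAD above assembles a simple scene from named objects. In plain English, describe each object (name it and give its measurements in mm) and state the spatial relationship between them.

A is a box-shaped house frame (walls only): outside footprint 3550×3240 mm, wall height 2700 mm, wall thickness 122 mm. The two y-facing walls run the full x-width; the two x-facing walls fit between the inner faces of the y-facing walls.

The house frame has a circular hole of radius 60 mm through its front wall, centred at (x = 385, z = 1104).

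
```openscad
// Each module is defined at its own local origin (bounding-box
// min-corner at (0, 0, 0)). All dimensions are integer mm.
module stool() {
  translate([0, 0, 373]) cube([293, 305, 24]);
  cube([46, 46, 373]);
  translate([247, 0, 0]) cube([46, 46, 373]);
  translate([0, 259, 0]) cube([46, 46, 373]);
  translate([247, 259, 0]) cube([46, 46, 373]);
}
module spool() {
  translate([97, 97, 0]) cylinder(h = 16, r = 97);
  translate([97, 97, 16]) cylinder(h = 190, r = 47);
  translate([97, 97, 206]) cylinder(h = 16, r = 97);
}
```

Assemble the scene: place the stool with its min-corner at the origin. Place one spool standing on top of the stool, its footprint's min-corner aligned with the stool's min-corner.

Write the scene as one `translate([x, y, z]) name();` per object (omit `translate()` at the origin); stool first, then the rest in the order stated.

stool();
translate([0, 0, 397]) spool();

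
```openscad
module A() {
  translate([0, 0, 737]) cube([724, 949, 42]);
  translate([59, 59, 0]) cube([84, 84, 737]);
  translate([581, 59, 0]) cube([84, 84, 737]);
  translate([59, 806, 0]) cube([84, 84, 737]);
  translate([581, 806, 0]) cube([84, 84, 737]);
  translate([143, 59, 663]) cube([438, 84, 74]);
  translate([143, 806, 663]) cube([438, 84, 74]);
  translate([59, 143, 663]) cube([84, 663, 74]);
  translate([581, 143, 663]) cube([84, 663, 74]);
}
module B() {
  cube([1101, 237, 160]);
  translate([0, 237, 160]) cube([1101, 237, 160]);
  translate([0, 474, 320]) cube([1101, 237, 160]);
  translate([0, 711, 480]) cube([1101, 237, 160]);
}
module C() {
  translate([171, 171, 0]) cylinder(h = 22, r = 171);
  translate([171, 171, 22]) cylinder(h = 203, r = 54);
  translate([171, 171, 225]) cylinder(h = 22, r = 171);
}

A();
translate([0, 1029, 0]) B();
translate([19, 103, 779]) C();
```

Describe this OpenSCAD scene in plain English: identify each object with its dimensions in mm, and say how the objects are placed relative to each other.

A is a rectangular dining table. The top is 724×949×42 mm with its upper surface at z = 779 mm. It stands on four 84×84 mm square legs, each inset 59 mm from the nearest pair of top edges, running from the floor to the underside of the top. Four apron rails, 84 mm thick and 74 mm tall, run between adjacent legs with their top edges flush with the underside of the top and their outer faces flush with the legs' outer faces.

B is a run of 4 identical solid stair steps. Each tread is 1101×237 mm and each step block is 160 mm high. Step 1 rests on the floor; step k is offset from step 1 by (k−1)×237 mm in y and (k−1)×160 mm in z.

C is a spool: two coaxial disc flanges of radius 171 mm and thickness 22 mm, joined by a core cylinder of radius 54 mm and height 203 mm. The lower flange rests on z = 0 and the three cylinders share a vertical axis.

The staircase is on the floor beside the table on its +y side. The spool is on top of the table.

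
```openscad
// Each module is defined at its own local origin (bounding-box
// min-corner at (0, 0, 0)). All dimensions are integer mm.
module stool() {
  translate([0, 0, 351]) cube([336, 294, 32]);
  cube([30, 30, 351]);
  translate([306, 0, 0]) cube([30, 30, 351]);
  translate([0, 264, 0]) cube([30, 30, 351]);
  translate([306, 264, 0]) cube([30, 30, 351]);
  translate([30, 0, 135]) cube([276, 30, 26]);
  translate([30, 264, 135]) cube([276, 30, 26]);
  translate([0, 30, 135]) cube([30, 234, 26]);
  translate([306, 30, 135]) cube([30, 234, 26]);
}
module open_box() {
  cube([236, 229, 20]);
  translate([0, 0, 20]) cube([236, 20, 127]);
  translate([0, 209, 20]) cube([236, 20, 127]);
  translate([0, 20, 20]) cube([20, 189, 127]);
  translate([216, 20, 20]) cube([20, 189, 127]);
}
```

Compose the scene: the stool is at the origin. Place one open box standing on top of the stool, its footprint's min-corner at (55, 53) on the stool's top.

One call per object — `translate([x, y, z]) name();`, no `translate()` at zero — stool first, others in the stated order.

stool();
translate([55, 53, 383]) open_box();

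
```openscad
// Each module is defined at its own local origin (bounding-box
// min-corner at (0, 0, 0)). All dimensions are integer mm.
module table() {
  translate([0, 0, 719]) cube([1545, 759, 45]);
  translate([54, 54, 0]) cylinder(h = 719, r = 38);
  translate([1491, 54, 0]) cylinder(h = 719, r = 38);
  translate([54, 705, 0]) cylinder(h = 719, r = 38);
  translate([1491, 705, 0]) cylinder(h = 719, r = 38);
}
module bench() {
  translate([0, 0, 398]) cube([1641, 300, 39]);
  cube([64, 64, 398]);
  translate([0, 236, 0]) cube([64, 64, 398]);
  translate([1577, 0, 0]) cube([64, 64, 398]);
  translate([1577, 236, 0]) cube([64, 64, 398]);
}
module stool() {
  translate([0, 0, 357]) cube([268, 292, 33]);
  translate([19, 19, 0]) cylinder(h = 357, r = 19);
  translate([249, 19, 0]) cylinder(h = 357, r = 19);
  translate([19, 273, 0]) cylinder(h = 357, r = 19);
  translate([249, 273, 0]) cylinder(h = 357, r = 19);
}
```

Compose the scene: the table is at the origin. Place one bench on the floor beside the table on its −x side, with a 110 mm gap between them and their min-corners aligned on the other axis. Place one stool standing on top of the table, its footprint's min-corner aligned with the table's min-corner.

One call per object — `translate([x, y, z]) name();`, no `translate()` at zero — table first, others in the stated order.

table();
translate([-1751, 0, 0]) bench();
translate([0, 0, 764]) stool();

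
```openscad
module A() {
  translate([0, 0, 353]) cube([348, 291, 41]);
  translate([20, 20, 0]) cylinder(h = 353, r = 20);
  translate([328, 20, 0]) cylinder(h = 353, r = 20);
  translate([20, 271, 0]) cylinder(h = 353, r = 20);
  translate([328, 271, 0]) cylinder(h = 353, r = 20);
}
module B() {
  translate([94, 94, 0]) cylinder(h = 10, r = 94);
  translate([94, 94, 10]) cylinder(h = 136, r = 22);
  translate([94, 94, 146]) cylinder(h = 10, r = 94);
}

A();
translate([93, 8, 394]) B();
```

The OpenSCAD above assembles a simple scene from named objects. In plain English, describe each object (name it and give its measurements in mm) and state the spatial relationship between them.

A is a simple wooden stool: a rectangular seat 348 mm (x) by 291 mm (y), 41 mm thick, top face at z = 394 mm, on four round legs, each 40 mm in diameter. The legs rest on z = 0, each leg's axis is inset half a diameter from the nearest pair of seat edges (so the leg's bounding box is flush with the corner).

B is a spool: two coaxial disc flanges of radius 94 mm and thickness 10 mm, joined by a core cylinder of radius 22 mm and height 136 mm. The lower flange rests on z = 0 and the three cylinders share a vertical axis.

The spool is on top of the stool.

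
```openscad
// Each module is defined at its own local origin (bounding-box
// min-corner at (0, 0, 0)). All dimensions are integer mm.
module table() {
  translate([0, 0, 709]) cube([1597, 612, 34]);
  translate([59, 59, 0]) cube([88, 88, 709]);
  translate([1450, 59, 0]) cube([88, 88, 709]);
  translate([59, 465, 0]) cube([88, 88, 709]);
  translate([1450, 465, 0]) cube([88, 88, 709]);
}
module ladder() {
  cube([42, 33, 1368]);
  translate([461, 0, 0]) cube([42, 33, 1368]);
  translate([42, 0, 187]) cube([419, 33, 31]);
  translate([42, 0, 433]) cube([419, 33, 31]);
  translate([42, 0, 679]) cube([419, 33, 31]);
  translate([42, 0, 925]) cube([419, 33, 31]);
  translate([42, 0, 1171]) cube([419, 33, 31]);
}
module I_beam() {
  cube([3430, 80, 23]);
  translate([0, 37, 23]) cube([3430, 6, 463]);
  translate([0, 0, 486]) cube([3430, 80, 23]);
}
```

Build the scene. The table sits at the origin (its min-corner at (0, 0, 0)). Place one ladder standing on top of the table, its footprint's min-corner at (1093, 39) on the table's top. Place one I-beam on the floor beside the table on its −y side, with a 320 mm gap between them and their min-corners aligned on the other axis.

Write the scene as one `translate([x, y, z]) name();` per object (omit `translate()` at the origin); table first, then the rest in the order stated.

table();
translate([1093, 39, 743]) ladder();
translate([0, -400, 0]) I_beam();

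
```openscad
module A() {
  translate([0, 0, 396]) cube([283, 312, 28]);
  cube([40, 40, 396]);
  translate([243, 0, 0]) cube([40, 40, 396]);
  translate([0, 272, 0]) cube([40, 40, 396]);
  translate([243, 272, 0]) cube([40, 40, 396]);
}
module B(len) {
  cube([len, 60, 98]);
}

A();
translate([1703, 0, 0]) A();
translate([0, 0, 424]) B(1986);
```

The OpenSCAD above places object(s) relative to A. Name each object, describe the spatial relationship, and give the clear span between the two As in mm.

Second stool starts at x = 1703; first ends at x = 283; clear span = 1703 − 283 = 1420 mm.

A is a stool. B is a beam. A beam spans the tops of two stools. The clear span between the two stools is 1420 mm.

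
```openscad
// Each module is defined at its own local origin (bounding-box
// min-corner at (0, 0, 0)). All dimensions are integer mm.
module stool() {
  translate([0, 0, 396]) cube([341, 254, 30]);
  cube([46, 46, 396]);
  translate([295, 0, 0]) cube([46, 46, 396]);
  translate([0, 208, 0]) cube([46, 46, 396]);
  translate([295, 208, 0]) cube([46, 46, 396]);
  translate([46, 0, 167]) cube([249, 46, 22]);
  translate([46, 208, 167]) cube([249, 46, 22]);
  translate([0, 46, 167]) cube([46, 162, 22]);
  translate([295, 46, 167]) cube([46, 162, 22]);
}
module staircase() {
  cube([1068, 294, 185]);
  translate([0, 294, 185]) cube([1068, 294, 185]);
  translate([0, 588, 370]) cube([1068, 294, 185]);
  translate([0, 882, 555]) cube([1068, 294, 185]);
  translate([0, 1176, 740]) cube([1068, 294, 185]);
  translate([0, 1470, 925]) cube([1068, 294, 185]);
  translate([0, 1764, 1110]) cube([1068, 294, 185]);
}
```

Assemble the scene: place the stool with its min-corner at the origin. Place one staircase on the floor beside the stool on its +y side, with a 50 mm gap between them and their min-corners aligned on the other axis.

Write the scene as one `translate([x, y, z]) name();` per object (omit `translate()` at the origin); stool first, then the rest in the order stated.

stool();
translate([0, 304, 0]) staircase();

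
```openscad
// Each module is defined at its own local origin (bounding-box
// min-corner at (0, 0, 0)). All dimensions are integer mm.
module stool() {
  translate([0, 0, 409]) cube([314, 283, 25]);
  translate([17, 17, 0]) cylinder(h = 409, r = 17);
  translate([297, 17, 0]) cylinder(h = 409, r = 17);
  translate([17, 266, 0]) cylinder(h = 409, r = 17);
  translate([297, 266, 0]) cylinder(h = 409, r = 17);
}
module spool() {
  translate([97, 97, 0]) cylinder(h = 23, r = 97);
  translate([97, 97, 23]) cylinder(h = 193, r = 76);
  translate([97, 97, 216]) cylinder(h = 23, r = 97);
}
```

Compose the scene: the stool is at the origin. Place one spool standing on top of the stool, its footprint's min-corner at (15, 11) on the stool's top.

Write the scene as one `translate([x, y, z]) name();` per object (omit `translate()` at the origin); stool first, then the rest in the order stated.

stool();
translate([15, 11, 434]) spool();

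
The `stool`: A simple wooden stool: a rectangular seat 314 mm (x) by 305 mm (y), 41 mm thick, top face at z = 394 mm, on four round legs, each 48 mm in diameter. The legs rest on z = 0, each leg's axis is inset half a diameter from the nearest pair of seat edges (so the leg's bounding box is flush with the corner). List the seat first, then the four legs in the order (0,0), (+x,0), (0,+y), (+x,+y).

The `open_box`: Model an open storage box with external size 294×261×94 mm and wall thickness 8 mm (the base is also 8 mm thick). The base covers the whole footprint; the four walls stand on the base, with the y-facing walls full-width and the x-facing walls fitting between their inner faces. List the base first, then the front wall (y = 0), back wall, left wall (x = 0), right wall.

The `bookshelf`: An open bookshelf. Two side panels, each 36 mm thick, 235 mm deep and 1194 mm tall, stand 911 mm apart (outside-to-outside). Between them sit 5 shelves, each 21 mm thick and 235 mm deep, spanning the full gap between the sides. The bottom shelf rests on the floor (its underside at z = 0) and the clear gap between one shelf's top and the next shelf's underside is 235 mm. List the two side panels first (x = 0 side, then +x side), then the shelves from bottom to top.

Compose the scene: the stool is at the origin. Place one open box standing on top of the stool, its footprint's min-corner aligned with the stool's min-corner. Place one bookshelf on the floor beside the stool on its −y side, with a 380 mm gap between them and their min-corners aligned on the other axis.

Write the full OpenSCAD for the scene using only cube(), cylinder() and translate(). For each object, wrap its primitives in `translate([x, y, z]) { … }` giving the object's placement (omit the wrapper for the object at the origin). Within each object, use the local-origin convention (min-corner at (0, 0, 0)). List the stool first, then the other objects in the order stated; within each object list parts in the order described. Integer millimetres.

translate([0, 0, 353]) cube([314, 305, 41]);
translate([24, 24, 0]) cylinder(h = 353, r = 24);
translate([290, 24, 0]) cylinder(h = 353, r = 24);
translate([24, 281, 0]) cylinder(h = 353, r = 24);
translate([290, 281, 0]) cylinder(h = 353, r = 24);
translate([0, 0, 394]) {
  cube([294, 261, 8]);
  translate([0, 0, 8]) cube([294, 8, 86]);
  translate([0, 253, 8]) cube([294, 8, 86]);
  translate([0, 8, 8]) cube([8, 245, 86]);
  translate([286, 8, 8]) cube([8, 245, 86]);
}
translate([0, -615, 0]) {
  cube([36, 235, 1194]);
  translate([875, 0, 0]) cube([36, 235, 1194]);
  translate([36, 0, 0]) cube([839, 235, 21]);
  translate([36, 0, 256]) cube([839, 235, 21]);
  translate([36, 0, 512]) cube([839, 235, 21]);
  translate([36, 0, 768]) cube([839, 235, 21]);
  translate([36, 0, 1024]) cube([839, 235, 21]);
}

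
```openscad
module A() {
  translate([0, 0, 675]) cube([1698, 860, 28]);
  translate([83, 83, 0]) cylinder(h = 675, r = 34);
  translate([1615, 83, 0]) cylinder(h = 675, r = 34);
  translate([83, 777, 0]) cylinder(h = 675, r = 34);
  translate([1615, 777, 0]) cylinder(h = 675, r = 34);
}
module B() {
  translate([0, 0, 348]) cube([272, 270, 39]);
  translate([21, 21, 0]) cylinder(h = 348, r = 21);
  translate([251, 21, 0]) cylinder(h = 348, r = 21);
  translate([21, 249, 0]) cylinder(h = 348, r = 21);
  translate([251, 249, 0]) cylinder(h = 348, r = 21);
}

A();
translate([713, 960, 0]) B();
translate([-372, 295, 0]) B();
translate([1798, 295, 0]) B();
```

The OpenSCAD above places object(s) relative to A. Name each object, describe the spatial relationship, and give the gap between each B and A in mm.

Each stool's nearest face is 100 mm from the table's bounding box.

A is a table. B is a stool. Three stools sit around the table at the +y, −x, +x sides. The gap between each stool and the table is 100 mm.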